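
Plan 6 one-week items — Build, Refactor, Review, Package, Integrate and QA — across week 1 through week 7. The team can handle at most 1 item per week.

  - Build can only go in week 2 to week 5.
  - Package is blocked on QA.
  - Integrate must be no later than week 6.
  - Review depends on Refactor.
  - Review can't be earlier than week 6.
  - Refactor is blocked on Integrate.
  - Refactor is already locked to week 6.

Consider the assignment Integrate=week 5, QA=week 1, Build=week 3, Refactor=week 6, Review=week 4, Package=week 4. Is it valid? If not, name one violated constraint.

Invalid. Review can't be earlier than week 6.

Package is blocked on QA — holds.
Integrate must be no later than week 6 — holds.
The team can handle at most 1 item per week — violated.
Review depends on Refactor — violated.
Review can't be earlier than week 6 — violated.
Build can only go in week 2 to week 5 — holds.
Refactor is blocked on Integrate — holds.
Refactor is already locked to week 6 — holds.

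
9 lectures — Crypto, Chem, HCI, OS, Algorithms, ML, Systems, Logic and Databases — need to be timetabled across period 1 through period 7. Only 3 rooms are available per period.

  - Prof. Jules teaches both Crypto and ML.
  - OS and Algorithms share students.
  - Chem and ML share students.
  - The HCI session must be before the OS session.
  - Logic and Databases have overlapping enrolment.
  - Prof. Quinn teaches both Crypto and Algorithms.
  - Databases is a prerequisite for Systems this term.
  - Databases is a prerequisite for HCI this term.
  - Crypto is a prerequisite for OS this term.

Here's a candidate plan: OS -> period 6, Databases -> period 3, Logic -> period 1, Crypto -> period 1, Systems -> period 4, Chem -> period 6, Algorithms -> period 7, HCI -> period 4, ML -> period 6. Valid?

Databases is a prerequisite for HCI this term — holds.
Crypto is a prerequisite for OS this term — holds.
Only 3 rooms are available per period — holds.
Databases is a prerequisite for Systems this term — holds.
Logic and Databases have overlapping enrolment — holds.
OS and Algorithms share students — holds.
Chem and ML share students — violated.
The HCI session must be before the OS session — holds.
Prof. Quinn teaches both Crypto and Algorithms — holds.
Prof. Jules teaches both Crypto and ML — holds.

No. Chem and ML share students is not satisfied.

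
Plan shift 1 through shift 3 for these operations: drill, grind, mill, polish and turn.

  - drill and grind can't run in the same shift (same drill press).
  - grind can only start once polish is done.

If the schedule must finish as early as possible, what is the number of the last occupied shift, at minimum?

shift 2

The precedence chain requires at least 2 distinct shifts.
2 works (last occupied shift: shift 2): for example mill -> shift 1; drill -> shift 1; turn -> shift 1; grind -> shift 2; polish -> shift 1.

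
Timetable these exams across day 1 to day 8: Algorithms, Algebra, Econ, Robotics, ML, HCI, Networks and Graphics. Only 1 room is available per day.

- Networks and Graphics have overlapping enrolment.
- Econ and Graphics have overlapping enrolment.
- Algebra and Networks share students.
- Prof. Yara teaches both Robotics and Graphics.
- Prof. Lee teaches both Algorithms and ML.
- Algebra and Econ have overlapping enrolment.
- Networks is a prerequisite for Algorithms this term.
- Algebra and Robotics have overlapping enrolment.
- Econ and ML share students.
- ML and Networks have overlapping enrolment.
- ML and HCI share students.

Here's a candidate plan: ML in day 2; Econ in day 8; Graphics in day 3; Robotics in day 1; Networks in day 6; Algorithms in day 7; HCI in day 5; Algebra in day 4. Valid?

Econ and ML share students — holds.
ML and HCI share students — holds.
Only 1 room is available per day — holds.
Algebra and Networks share students — holds.
Econ and Graphics have overlapping enrolment — holds.
ML and Networks have overlapping enrolment — holds.
Prof. Yara teaches both Robotics and Graphics — holds.
Algebra and Robotics have overlapping enrolment — holds.
Prof. Lee teaches both Algorithms and ML — holds.
Algebra and Econ have overlapping enrolment — holds.
Networks is a prerequisite for Algorithms this term — holds.
Networks and Graphics have overlapping enrolment — holds.

Yes, all constraints hold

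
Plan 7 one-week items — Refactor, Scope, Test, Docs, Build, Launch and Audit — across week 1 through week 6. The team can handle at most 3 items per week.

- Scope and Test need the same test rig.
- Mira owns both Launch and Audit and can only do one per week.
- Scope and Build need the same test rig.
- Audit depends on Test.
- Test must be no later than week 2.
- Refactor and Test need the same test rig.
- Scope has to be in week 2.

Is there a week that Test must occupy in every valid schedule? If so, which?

Test's window is week 1–week 2.
Scope is fixed at week 2, and Test can't share a week with Scope.
So Test must be week 1.

week 1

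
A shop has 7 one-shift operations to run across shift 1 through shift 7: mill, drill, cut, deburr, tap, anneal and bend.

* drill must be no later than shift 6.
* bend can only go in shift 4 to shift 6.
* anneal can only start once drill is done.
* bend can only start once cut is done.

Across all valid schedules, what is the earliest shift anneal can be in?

shift 2

Precedence pushes anneal to at least shift 2.
anneal at shift 2 is achievable: deburr -> shift 1, bend -> shift 4, drill -> shift 1, tap -> shift 1, anneal -> shift 2, cut -> shift 1, mill -> shift 1.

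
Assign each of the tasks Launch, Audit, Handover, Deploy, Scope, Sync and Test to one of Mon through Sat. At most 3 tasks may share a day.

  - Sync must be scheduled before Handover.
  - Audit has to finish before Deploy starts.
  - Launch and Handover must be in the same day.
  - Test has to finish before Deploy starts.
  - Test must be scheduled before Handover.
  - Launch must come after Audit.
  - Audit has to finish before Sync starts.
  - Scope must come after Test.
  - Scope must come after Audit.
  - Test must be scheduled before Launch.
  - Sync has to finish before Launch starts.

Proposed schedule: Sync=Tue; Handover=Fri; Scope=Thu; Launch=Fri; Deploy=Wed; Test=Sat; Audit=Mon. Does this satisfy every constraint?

Audit has to finish before Sync starts — holds.
At most 3 tasks may share a day — holds.
Sync must be scheduled before Handover — holds.
Launch and Handover must be in the same day — holds.
Audit has to finish before Deploy starts — holds.
Launch must come after Audit — holds.
Scope must come after Test — violated.
Test must be scheduled before Launch — violated.
Scope must come after Audit — holds.
Sync has to finish before Launch starts — holds.
Test must be scheduled before Handover — violated.
Test has to finish before Deploy starts — violated.

No — it violates: Test has to finish before Deploy starts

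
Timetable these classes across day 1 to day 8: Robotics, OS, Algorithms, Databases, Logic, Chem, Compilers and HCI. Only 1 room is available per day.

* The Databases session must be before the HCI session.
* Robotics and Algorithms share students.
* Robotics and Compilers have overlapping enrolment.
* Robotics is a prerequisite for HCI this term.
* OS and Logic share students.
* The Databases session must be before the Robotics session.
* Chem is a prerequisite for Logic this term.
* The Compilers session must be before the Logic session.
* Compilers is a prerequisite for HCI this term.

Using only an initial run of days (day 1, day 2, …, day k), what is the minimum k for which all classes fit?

The precedence chain requires at least 3 distinct days.
With at most 1 per day and 8 classes, at least 8 days are needed.
8 works (last occupied day: day 8): for example Algorithms -> day 8; HCI -> day 4; Compilers -> day 3; Robotics -> day 2; OS -> day 7; Logic -> day 6; Chem -> day 5; Databases -> day 1.

8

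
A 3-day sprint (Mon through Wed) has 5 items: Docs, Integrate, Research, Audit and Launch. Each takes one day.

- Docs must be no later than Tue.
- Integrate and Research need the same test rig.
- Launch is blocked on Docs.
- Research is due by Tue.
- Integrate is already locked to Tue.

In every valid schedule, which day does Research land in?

Research's window is Mon–Tue.
Integrate is fixed at Tue, and Research can't share a day with Integrate.
So Research must be Mon.

Mon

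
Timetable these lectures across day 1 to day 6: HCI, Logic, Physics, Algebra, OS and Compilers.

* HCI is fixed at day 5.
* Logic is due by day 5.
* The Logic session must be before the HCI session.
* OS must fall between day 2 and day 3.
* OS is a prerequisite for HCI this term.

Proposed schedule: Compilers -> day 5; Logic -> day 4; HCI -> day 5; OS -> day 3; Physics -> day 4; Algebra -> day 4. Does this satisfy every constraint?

OS is a prerequisite for HCI this term — holds.
HCI is fixed at day 5 — holds.
The Logic session must be before the HCI session — holds.
OS must fall between day 2 and day 3 — holds.
Logic is due by day 5 — holds.

Yes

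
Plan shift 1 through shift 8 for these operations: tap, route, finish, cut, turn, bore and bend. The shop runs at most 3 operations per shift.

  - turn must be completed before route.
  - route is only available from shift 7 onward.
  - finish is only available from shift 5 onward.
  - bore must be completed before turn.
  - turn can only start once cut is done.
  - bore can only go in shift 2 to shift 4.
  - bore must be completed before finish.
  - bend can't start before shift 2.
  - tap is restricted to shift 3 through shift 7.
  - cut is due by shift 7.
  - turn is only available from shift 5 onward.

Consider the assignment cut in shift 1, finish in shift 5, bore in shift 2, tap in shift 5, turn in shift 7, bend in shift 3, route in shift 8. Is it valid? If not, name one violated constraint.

bore must be completed before turn — holds.
cut is due by shift 7 — holds.
turn is only available from shift 5 onward — holds.
route is only available from shift 7 onward — holds.
finish is only available from shift 5 onward — holds.
bore must be completed before finish — holds.
The shop runs at most 3 operations per shift — holds.
turn must be completed before route — holds.
bend can't start before shift 2 — holds.
turn can only start once cut is done — holds.
tap is restricted to shift 3 through shift 7 — holds.
bore can only go in shift 2 to shift 4 — holds.

Valid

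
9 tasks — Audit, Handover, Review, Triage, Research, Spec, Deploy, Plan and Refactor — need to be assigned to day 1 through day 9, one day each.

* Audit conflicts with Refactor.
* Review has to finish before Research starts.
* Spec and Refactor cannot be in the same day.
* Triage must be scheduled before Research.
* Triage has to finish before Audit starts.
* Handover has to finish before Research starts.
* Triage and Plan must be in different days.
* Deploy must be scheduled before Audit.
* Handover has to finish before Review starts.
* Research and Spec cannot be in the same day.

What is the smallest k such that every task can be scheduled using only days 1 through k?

The precedence chain requires at least 3 distinct days.
3 works (last occupied day: day 3): for example Spec=day 1; Review=day 2; Refactor=day 3; Audit=day 2; Deploy=day 1; Plan=day 2; Triage=day 1; Handover=day 1; Research=day 3.

3 days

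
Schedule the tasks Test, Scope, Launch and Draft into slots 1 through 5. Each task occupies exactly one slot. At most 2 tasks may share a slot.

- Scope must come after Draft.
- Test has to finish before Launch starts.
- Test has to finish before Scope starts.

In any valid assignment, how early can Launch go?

2

Precedence pushes Launch to at least 2.
Launch at 2 is achievable: Scope=2, Launch=2, Draft=1, Test=1.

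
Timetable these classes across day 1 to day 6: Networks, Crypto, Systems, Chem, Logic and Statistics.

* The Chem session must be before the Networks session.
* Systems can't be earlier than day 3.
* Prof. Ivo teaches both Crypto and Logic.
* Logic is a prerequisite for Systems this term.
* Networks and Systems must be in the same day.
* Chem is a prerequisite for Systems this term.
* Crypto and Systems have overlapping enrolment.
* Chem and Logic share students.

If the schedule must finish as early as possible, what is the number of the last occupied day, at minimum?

3

The precedence chain requires at least 2 distinct days.
Systems can't be placed before day 3, so the schedule must run through at least day 3.
3 works (last occupied day: day 3): for example Systems -> day 3; Crypto -> day 1; Statistics -> day 1; Networks -> day 3; Logic -> day 2; Chem -> day 1.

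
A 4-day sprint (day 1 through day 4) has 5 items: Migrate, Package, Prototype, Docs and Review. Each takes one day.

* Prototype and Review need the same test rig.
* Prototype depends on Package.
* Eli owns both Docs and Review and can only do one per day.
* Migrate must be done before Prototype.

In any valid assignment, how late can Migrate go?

day 3

Downstream work caps Migrate at day 3.
Migrate at day 3 is achievable: Package in day 1, Docs in day 1, Review in day 2, Migrate in day 3, Prototype in day 4.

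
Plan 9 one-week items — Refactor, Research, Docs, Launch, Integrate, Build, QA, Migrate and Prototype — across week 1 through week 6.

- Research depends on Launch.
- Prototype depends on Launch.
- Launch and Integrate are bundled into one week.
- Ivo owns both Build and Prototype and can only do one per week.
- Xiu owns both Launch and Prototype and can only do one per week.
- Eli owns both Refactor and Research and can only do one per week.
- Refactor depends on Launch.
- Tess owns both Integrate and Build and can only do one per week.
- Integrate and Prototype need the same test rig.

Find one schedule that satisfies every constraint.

Prototype in week 2; Refactor in week 2; Launch in week 1; QA in week 1; Research in week 3; Docs in week 1; Integrate in week 1; Build in week 3; Migrate in week 1

Checking: Launch(week 1) before Research(week 3); Launch(week 1) before Refactor(week 2); Launch(week 1) before Prototype(week 2); Launch(week 1) != Prototype(week 2); Integrate(week 1) != Build(week 3); Refactor(week 2) != Research(week 3); Build(week 3) != Prototype(week 2); Integrate(week 1) != Prototype(week 2); Launch = Integrate = week 1.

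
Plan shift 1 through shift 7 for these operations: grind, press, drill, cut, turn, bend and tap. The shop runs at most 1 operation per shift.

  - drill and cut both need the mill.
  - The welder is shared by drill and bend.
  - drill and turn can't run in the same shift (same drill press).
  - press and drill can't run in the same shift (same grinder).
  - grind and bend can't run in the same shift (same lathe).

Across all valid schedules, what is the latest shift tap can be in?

shift 7

tap at shift 7 is achievable: drill in shift 3; bend in shift 6; grind in shift 1; cut in shift 4; press in shift 2; tap in shift 7; turn in shift 5.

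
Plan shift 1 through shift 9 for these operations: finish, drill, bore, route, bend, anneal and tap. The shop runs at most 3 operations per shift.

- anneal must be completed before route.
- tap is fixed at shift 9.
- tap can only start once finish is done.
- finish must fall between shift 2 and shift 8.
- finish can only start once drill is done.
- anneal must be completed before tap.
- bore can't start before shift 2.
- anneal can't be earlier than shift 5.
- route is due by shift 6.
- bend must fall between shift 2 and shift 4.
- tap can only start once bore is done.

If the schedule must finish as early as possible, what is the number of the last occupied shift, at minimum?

The precedence chain requires at least 3 distinct shifts.
With at most 3 per shift and 7 operations, at least 3 shifts are needed.
tap can't be placed before shift 9, so the schedule must run through at least shift 9.
9 works (last occupied shift: shift 9): for example finish -> shift 2; bend -> shift 2; anneal -> shift 5; drill -> shift 1; tap -> shift 9; bore -> shift 2; route -> shift 6.

9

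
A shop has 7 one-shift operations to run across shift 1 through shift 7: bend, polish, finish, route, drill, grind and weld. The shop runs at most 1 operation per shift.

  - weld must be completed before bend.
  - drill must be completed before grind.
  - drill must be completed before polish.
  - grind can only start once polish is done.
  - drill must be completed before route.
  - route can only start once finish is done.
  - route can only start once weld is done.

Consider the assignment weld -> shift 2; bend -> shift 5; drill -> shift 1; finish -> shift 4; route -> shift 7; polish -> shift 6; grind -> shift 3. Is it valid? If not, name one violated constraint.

route can only start once finish is done — holds.
The shop runs at most 1 operation per shift — holds.
route can only start once weld is done — holds.
drill must be completed before route — holds.
weld must be completed before bend — holds.
drill must be completed before grind — holds.
drill must be completed before polish — holds.
grind can only start once polish is done — violated.

Invalid. grind can only start once polish is done.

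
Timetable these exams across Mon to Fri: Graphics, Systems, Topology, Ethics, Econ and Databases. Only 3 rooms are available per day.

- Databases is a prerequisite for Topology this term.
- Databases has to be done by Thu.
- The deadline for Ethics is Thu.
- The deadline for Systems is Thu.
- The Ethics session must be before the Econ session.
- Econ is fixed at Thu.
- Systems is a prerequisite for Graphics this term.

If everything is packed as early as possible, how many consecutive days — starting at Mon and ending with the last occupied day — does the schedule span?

The precedence chain requires at least 2 distinct days.
With at most 3 per day and 6 exams, at least 2 days are needed.
Econ can't be placed before Thu — that is day 4 counting from Mon — so the schedule must run through at least 4 days.
4 works (last occupied day: Thu): for example Graphics=Tue; Topology=Tue; Ethics=Mon; Databases=Mon; Econ=Thu; Systems=Mon.

4 days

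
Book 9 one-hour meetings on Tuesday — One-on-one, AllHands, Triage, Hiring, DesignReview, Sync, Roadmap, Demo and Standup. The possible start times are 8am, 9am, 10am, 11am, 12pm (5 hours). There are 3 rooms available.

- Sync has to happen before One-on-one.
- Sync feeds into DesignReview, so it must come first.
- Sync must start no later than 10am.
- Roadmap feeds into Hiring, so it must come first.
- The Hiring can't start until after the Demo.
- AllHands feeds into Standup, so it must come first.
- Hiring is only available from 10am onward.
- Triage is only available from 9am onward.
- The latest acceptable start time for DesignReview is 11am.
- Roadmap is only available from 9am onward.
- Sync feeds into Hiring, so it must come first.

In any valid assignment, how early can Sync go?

Sync's own window allows nothing later than 10am.
Sync at 8am is achievable: Triage -> 9am; Demo -> 8am; DesignReview -> 9am; One-on-one -> 10am; Sync -> 8am; Hiring -> 10am; Standup -> 10am; AllHands -> 8am; Roadmap -> 9am.

8am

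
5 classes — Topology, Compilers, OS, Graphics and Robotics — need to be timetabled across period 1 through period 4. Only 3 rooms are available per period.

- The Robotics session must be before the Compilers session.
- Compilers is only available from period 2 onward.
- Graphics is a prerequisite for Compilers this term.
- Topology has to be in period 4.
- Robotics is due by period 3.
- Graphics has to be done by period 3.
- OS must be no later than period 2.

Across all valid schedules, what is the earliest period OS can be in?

OS's own window allows nothing later than period 2.
OS at period 1 is achievable: Robotics in period 1; Topology in period 4; Compilers in period 2; OS in period 1; Graphics in period 1.

period 1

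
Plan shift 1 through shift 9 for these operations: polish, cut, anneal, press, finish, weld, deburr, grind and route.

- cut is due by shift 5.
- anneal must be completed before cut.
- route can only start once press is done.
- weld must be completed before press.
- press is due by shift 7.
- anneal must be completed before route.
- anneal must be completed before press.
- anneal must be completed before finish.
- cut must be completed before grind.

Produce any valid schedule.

press in shift 2, finish in shift 2, grind in shift 3, anneal in shift 1, polish in shift 1, route in shift 3, deburr in shift 1, weld in shift 1, cut in shift 2

Checking: anneal(shift 1) before route(shift 3); cut(shift 2) before grind(shift 3); press(shift 2) before route(shift 3); weld(shift 1) before press(shift 2); anneal(shift 1) before press(shift 2); anneal(shift 1) before finish(shift 2); anneal(shift 1) before cut(shift 2); press=shift 2 in [shift 1,shift 7]; cut=shift 2 in [shift 1,shift 5].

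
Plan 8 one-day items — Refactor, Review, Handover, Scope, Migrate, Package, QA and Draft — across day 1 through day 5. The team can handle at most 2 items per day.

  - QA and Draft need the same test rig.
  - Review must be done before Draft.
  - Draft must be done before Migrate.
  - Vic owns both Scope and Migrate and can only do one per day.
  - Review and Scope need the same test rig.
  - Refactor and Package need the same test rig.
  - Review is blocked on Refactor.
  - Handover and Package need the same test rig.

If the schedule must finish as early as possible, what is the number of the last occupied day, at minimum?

The precedence chain requires at least 4 distinct days.
With at most 2 per day and 8 work items, at least 4 days are needed.
4 works (last occupied day: day 4): for example Package -> day 2, Refactor -> day 1, Review -> day 2, Migrate -> day 4, QA -> day 4, Scope -> day 3, Handover -> day 1, Draft -> day 3.

day 4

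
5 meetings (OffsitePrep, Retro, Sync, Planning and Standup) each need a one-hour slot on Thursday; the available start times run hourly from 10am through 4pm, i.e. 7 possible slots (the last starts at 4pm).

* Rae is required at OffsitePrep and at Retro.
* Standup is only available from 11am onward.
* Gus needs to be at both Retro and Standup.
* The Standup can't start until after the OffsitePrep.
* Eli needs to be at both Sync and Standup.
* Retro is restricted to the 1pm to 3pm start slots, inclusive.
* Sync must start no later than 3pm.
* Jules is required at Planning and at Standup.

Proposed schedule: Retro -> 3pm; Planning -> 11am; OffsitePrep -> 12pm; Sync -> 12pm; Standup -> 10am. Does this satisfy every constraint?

Jules is required at Planning and at Standup — holds.
Retro is restricted to the 1pm to 3pm start slots, inclusive — holds.
Eli needs to be at both Sync and Standup — holds.
The Standup can't start until after the OffsitePrep — violated.
Gus needs to be at both Retro and Standup — holds.
Standup is only available from 11am onward — violated.
Sync must start no later than 3pm — holds.
Rae is required at OffsitePrep and at Retro — holds.

No. Standup is only available from 11am onward is not satisfied.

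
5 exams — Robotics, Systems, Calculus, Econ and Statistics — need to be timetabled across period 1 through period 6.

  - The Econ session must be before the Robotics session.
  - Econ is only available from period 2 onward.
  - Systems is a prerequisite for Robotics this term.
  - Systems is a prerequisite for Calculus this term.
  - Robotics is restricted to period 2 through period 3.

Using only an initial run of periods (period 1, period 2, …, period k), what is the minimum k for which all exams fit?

The precedence chain requires at least 2 distinct periods.
Propagating the time windows through the other constraints, Robotics can't land before period 3, so the schedule must run through at least period 3.
3 works (last occupied period: period 3): for example Robotics=period 3, Systems=period 1, Econ=period 2, Calculus=period 2, Statistics=period 1.

3 periods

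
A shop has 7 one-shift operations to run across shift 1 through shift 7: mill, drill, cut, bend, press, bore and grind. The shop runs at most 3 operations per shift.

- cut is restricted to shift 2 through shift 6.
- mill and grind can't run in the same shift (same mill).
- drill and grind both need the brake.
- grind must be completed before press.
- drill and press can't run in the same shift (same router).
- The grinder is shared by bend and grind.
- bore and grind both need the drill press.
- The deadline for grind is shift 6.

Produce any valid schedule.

drill in shift 3, press in shift 2, bore in shift 3, grind in shift 1, mill in shift 2, bend in shift 3, cut in shift 2

Checking: grind(shift 1) before press(shift 2); bend(shift 3) != grind(shift 1); mill(shift 2) != grind(shift 1); drill(shift 3) != grind(shift 1); bore(shift 3) != grind(shift 1); drill(shift 3) != press(shift 2); grind=shift 1 in [shift 1,shift 6]; cut=shift 2 in [shift 2,shift 6]; max 3 per shift (cap 3).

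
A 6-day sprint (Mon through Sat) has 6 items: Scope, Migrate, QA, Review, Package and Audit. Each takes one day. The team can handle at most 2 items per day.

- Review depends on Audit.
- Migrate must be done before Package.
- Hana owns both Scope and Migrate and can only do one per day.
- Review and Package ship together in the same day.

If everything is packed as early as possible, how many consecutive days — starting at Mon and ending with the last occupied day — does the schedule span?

3 days

The precedence chain requires at least 2 distinct days.
With at most 2 per day and 6 tasks, at least 3 days are needed.
3 works (last occupied day: Wed): for example QA in Wed, Review in Tue, Audit in Mon, Migrate in Mon, Package in Tue, Scope in Wed.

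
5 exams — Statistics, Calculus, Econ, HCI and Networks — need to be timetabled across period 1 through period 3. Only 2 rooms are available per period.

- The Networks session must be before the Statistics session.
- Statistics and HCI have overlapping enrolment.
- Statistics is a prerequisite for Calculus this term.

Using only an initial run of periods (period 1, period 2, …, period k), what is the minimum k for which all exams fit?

The precedence chain requires at least 3 distinct periods.
With at most 2 per period and 5 exams, at least 3 periods are needed.
3 works (last occupied period: period 3): for example Econ=period 1, HCI=period 3, Calculus=period 3, Networks=period 1, Statistics=period 2.

3 periods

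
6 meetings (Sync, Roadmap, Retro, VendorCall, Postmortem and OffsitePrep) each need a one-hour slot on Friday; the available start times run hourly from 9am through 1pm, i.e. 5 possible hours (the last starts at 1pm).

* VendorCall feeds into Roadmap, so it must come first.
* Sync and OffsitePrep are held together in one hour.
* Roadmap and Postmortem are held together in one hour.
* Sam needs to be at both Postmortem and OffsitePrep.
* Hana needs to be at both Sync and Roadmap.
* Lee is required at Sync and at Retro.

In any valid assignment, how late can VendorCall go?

12pm

Downstream work caps VendorCall at 12pm.
VendorCall at 12pm is achievable: Roadmap in 1pm, Postmortem in 1pm, Retro in 10am, VendorCall in 12pm, OffsitePrep in 9am, Sync in 9am.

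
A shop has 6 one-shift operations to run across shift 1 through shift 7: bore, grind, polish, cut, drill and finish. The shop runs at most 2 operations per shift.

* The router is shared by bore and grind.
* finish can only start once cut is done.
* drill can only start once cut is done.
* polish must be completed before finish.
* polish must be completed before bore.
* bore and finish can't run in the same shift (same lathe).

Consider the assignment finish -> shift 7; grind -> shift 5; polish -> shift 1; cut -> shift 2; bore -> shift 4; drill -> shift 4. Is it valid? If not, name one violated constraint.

Yes, all constraints hold

polish must be completed before finish — holds.
bore and finish can't run in the same shift (same lathe) — holds.
The router is shared by bore and grind — holds.
The shop runs at most 2 operations per shift — holds.
finish can only start once cut is done — holds.
drill can only start once cut is done — holds.
polish must be completed before bore — holds.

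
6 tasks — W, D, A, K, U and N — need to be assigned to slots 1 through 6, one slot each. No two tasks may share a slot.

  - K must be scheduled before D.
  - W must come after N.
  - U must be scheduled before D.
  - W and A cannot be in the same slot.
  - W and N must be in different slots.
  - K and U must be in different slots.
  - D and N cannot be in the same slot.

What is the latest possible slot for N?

Downstream work caps N at 5.
N at 5 is achievable: A -> 4; D -> 3; U -> 2; K -> 1; N -> 5; W -> 6.

5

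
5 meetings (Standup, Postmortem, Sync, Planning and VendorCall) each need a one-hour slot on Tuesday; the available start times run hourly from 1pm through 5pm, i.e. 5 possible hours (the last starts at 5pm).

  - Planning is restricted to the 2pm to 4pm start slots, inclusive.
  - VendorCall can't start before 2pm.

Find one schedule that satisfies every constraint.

Postmortem -> 1pm; Planning -> 2pm; Sync -> 1pm; VendorCall -> 2pm; Standup -> 1pm

Checking: VendorCall=2pm in [2pm,5pm]; Planning=2pm in [2pm,4pm].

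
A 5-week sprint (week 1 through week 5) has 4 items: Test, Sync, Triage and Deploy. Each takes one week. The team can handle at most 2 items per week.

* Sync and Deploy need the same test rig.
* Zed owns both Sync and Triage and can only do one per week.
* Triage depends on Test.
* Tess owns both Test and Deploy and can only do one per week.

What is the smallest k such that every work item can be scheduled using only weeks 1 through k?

2

The precedence chain requires at least 2 distinct weeks.
With at most 2 per week and 4 work items, at least 2 weeks are needed.
2 works (last occupied week: week 2): for example Triage -> week 2, Test -> week 1, Deploy -> week 2, Sync -> week 1.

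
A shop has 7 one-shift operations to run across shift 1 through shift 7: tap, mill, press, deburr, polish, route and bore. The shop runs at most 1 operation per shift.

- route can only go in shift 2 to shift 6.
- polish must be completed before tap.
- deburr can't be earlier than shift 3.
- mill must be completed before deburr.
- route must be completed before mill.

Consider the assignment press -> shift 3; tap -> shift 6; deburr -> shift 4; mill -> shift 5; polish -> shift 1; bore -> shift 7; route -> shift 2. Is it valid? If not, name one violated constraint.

No — it violates: mill must be completed before deburr

mill must be completed before deburr — violated.
route must be completed before mill — holds.
deburr can't be earlier than shift 3 — holds.
route can only go in shift 2 to shift 6 — holds.
The shop runs at most 1 operation per shift — holds.
polish must be completed before tap — holds.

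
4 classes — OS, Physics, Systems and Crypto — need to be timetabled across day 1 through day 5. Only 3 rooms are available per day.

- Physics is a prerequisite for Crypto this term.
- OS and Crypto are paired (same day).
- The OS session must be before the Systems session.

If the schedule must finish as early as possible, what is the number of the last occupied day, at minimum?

day 3

The precedence chain requires at least 3 distinct days.
With at most 3 per day and 4 classes, at least 2 days are needed.
3 works (last occupied day: day 3): for example Systems -> day 3, Crypto -> day 2, OS -> day 2, Physics -> day 1.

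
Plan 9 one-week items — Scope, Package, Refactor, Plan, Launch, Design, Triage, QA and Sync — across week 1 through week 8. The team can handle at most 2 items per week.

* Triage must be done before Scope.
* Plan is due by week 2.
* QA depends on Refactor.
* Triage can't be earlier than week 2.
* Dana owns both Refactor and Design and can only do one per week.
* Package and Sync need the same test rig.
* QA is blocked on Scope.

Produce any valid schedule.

Plan=week 1; Refactor=week 1; QA=week 4; Triage=week 2; Sync=week 5; Scope=week 3; Package=week 2; Launch=week 3; Design=week 4

Checking: Scope(week 3) before QA(week 4); Refactor(week 1) before QA(week 4); Triage(week 2) before Scope(week 3); Package(week 2) != Sync(week 5); Refactor(week 1) != Design(week 4); Plan=week 1 in [week 1,week 2]; Triage=week 2 in [week 2,week 8]; max 2 per week (cap 2).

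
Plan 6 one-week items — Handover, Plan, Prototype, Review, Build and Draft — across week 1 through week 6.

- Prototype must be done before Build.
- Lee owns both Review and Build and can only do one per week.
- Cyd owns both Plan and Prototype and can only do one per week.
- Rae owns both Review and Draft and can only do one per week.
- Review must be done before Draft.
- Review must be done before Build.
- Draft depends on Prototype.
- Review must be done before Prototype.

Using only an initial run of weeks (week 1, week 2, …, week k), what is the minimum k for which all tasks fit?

3

The precedence chain requires at least 3 distinct weeks.
3 works (last occupied week: week 3): for example Build in week 3, Plan in week 1, Prototype in week 2, Draft in week 3, Handover in week 1, Review in week 1.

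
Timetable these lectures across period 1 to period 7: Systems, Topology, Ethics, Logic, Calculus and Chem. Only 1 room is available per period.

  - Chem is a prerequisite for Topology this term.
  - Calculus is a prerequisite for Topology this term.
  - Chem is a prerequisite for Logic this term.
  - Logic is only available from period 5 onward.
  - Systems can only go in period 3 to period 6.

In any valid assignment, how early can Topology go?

Precedence pushes Topology to at least period 2.
Topology at period 3 is achievable: Ethics -> period 6; Calculus -> period 2; Topology -> period 3; Systems -> period 4; Chem -> period 1; Logic -> period 5.
Nothing earlier works — the capacity limit rule out every period before period 3.

period 3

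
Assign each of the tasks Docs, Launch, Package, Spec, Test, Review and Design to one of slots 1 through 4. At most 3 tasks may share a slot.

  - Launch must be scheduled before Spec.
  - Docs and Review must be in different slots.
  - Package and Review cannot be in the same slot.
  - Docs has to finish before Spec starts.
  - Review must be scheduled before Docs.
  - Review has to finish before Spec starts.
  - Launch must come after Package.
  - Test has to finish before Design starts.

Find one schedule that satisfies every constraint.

Package -> 2, Test -> 1, Launch -> 3, Review -> 1, Spec -> 4, Docs -> 2, Design -> 2

Checking: Docs(2) before Spec(4); Review(1) before Spec(4); Package(2) before Launch(3); Test(1) before Design(2); Review(1) before Docs(2); Launch(3) before Spec(4); Docs(2) != Review(1); Package(2) != Review(1); max 3 per slot (cap 3).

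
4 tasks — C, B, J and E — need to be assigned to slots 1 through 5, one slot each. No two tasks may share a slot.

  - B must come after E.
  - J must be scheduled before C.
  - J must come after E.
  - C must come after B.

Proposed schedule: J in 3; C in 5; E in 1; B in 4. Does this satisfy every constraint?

Valid

B must come after E — holds.
J must come after E — holds.
No two tasks may share a slot — holds.
C must come after B — holds.
J must be scheduled before C — holds.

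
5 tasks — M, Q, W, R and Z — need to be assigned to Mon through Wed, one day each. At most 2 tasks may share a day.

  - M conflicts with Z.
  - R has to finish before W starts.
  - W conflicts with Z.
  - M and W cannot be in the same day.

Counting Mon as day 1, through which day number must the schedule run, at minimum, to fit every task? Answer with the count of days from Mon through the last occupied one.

The precedence chain requires at least 2 distinct days.
With at most 2 per day and 5 tasks, at least 3 days are needed.
3 works (last occupied day: Wed): for example W in Tue, Z in Wed, Q in Tue, R in Mon, M in Mon.

3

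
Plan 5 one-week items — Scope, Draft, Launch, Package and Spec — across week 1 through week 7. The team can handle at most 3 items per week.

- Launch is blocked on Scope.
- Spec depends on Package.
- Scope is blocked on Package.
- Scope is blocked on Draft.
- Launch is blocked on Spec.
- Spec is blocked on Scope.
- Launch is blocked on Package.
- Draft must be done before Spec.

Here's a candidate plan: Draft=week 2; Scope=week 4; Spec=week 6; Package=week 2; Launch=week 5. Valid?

No — it violates: Launch is blocked on Spec

Scope is blocked on Draft — holds.
The team can handle at most 3 items per week — holds.
Launch is blocked on Package — holds.
Scope is blocked on Package — holds.
Spec depends on Package — holds.
Launch is blocked on Spec — violated.
Draft must be done before Spec — holds.
Spec is blocked on Scope — holds.
Launch is blocked on Scope — holds.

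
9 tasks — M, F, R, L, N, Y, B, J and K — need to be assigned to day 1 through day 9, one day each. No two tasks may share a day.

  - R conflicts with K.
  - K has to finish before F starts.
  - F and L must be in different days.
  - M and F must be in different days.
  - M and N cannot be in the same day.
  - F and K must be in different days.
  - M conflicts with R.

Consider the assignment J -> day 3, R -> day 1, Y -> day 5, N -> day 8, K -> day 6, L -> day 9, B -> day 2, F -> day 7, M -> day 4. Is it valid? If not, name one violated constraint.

M conflicts with R — holds.
K has to finish before F starts — holds.
M and N cannot be in the same day — holds.
No two tasks may share a day — holds.
F and L must be in different days — holds.
R conflicts with K — holds.
M and F must be in different days — holds.
F and K must be in different days — holds.

Yes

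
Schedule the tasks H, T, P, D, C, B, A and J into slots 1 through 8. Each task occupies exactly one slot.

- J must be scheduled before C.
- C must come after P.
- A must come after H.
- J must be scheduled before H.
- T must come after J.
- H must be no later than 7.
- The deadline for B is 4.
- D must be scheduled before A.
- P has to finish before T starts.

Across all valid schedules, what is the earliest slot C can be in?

2

Precedence pushes C to at least 2.
C at 2 is achievable: D in 1; J in 1; P in 1; A in 3; C in 2; H in 2; T in 2; B in 1.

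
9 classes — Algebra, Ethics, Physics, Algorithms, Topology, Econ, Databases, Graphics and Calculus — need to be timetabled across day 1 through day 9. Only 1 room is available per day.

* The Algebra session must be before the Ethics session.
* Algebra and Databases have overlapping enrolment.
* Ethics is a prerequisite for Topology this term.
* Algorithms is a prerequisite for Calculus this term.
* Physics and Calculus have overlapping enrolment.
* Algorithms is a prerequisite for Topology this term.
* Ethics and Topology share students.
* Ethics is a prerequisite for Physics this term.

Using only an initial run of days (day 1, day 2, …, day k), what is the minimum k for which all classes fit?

9 days

The precedence chain requires at least 3 distinct days.
With at most 1 per day and 9 classes, at least 9 days are needed.
9 works (last occupied day: day 9): for example Econ=day 7; Calculus=day 6; Databases=day 8; Graphics=day 9; Ethics=day 2; Algorithms=day 3; Physics=day 5; Topology=day 4; Algebra=day 1.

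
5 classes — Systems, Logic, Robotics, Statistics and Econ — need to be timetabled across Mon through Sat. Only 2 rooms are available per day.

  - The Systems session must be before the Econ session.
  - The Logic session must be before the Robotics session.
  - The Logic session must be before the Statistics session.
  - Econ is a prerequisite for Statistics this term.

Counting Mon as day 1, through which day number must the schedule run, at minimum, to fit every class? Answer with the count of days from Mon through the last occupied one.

The precedence chain requires at least 3 distinct days.
With at most 2 per day and 5 classes, at least 3 days are needed.
3 works (last occupied day: Wed): for example Robotics in Tue, Systems in Mon, Logic in Mon, Econ in Tue, Statistics in Wed.

3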